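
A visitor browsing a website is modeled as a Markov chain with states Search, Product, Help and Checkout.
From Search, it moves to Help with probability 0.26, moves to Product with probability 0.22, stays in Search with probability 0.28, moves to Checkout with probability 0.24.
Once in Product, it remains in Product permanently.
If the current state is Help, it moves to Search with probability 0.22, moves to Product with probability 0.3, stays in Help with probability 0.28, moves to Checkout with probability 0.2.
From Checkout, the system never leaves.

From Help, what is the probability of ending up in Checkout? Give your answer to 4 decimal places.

0.4267

Let h(s) be the probability of absorption at Checkout starting from transient state s. Then h(Checkout) = 1 and h(Product) = 0. By first-step analysis:
h(Search) = 0.28·h(Search) + 0.22·0 + 0.26·h(Help) + 0.24·1
h(Help) = 0.22·h(Search) + 0.3·0 + 0.28·h(Help) + 0.2·1
Solving: h(Search) = 0.4874, h(Help) = 0.4267.
Starting from Help, the probability is 0.4267.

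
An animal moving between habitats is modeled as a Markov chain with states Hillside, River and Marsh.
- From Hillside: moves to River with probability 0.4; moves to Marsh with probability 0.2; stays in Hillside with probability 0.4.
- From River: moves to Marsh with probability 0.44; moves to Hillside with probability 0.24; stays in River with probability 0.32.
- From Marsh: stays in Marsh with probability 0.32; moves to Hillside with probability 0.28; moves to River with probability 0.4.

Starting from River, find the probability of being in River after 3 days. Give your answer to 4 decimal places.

Propagate the distribution vector 3 days from River.
After 0 days: (0.0000, 1.0000, 0.0000)
After 1 day: (0.2400, 0.3200, 0.4400)
After 2 days: (0.2960, 0.3744, 0.3296)
After 3 days: (0.3005, 0.3700, 0.3294)
P(in River after 3 days) = 0.3700

0.3700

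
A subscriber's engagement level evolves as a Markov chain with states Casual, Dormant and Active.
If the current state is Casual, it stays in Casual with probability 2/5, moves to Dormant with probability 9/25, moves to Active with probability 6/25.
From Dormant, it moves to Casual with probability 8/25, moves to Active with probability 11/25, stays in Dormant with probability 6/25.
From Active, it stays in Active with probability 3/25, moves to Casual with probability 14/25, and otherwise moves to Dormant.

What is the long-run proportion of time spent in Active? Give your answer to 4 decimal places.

0.2700

Let the stationary distribution be π with π = πP and π_1 + π_2 + π_3 = 1.
π_1 = 0.4·π_1 + 0.32·π_2 + 0.56·π_3
π_2 = 0.36·π_1 + 0.24·π_2 + 0.32·π_3
Solving with the normalization constraint gives π = (0.4183, 0.3118, 0.2700).
So the stationary probability of Active is 0.2700.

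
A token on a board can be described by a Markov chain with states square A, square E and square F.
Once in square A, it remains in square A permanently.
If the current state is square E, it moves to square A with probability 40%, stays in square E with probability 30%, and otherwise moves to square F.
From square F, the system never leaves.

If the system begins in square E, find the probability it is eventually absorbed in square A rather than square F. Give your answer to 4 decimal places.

0.5714

Let h(s) be the probability of absorption at square A starting from transient state s. Then h(square A) = 1 and h(square F) = 0. By first-step analysis:
h(square E) = 0.4·1 + 0.3·h(square E) + 0.3·0
Solving: h(square E) = 0.5714.
Starting from square E, the probability is 0.5714.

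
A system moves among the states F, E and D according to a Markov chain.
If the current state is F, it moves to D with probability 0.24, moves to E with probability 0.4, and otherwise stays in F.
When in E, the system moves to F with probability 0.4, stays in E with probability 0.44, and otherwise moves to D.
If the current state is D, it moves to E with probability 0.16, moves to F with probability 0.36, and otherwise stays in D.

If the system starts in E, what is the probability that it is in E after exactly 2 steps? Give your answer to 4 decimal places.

0.3792

Sum over the intermediate state after 1 step:
P = P(E→F)·P(F→E) + P(E→E)·P(E→E) + P(E→D)·P(D→E)
  = 0.4×0.4 + 0.44×0.44 + 0.16×0.16
  = 0.1600 + 0.1936 + 0.0256 = 0.3792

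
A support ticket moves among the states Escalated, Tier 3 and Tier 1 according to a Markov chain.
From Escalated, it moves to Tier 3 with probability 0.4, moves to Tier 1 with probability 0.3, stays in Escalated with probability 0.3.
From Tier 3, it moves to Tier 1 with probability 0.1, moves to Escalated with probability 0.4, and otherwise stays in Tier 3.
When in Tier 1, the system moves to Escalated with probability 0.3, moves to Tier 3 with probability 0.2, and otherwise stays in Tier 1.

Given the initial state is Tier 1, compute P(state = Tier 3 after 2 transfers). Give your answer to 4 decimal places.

0.3200

Sum over the intermediate state after 1 transfer:
P = P(Tier 1→Escalated)·P(Escalated→Tier 3) + P(Tier 1→Tier 3)·P(Tier 3→Tier 3) + P(Tier 1→Tier 1)·P(Tier 1→Tier 3)
  = 0.3×0.4 + 0.2×0.5 + 0.5×0.2
  = 0.1200 + 0.1000 + 0.1000 = 0.3200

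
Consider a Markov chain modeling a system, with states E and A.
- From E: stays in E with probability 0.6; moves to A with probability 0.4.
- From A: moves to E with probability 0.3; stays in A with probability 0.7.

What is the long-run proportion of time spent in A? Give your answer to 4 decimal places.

Let the stationary distribution be π with π = πP and π_1 + π_2 = 1.
π_1 = 0.6·π_1 + 0.3·π_2
Solving with the normalization constraint gives π = (0.4286, 0.5714).
So the stationary probability of A is 0.5714.

0.5714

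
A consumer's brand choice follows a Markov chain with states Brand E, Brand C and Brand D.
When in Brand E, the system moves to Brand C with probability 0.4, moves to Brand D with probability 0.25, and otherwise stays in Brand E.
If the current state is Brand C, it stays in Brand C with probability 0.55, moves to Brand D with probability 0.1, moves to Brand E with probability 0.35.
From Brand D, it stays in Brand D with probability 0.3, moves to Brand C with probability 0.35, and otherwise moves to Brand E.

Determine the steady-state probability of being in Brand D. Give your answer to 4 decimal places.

Let the stationary distribution be π with π = πP and π_1 + π_2 + π_3 = 1.
π_1 = 0.35·π_1 + 0.35·π_2 + 0.35·π_3
π_2 = 0.4·π_1 + 0.55·π_2 + 0.35·π_3
Solving with the normalization constraint gives π = (0.3500, 0.4594, 0.1906).
So the stationary probability of Brand D is 0.1906.

0.1906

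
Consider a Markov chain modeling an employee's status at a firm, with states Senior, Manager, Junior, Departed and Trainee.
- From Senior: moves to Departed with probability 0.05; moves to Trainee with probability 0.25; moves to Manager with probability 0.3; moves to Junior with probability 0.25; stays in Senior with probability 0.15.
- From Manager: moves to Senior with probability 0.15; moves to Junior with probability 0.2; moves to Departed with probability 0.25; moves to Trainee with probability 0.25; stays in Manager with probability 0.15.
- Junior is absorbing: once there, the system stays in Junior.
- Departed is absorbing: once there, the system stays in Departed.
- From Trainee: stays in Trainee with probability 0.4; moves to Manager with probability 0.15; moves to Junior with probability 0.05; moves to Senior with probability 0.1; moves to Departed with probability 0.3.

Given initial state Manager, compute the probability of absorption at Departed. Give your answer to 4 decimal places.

Let h(s) be the probability of absorption at Departed starting from transient state s. Then h(Departed) = 1 and h(Junior) = 0. By first-step analysis:
h(Senior) = 0.15·h(Senior) + 0.3·h(Manager) + 0.25·0 + 0.05·1 + 0.25·h(Trainee)
h(Manager) = 0.15·h(Senior) + 0.15·h(Manager) + 0.2·0 + 0.25·1 + 0.25·h(Trainee)
h(Trainee) = 0.1·h(Senior) + 0.15·h(Manager) + 0.05·0 + 0.3·1 + 0.4·h(Trainee)
Solving: h(Senior) = 0.4827, h(Manager) = 0.5937, h(Trainee) = 0.7289.
Starting from Manager, the probability is 0.5937.

0.5937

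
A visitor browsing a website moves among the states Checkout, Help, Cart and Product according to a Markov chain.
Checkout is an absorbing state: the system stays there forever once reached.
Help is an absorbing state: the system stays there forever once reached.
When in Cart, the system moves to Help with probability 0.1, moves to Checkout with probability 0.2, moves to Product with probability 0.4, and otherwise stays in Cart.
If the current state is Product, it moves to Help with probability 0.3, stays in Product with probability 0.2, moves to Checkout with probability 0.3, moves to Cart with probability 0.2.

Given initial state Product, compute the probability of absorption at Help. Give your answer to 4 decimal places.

Let h(s) be the probability of absorption at Help starting from transient state s. Then h(Help) = 1 and h(Checkout) = 0. By first-step analysis:
h(Cart) = 0.2·0 + 0.1·1 + 0.3·h(Cart) + 0.4·h(Product)
h(Product) = 0.3·0 + 0.3·1 + 0.2·h(Cart) + 0.2·h(Product)
Solving: h(Cart) = 0.4167, h(Product) = 0.4792.
Starting from Product, the probability is 0.4792.

0.4792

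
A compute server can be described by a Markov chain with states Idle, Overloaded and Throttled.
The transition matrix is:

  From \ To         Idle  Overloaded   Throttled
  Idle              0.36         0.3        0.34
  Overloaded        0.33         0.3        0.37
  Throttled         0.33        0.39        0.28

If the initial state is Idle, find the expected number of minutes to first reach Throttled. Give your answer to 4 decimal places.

2.8653

Let t(s) be the expected number of minutes to first reach Throttled from state s, with t(Throttled) = 0. Conditioning on the first minute:
t(Idle) = 1 + 0.36·t(Idle) + 0.3·t(Overloaded)
t(Overloaded) = 1 + 0.33·t(Idle) + 0.3·t(Overloaded)
Solving: t(Idle) = 2.8653, t(Overloaded) = 2.7794.
Expected minutes from Idle to Throttled: 2.8653.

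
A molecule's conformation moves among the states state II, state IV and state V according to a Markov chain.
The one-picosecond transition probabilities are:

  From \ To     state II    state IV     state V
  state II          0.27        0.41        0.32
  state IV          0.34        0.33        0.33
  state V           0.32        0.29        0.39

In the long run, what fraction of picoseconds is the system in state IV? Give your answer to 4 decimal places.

Let the stationary distribution be π with π = πP and π_1 + π_2 + π_3 = 1.
π_1 = 0.27·π_1 + 0.34·π_2 + 0.32·π_3
π_2 = 0.41·π_1 + 0.33·π_2 + 0.29·π_3
Solving with the normalization constraint gives π = (0.3113, 0.3410, 0.3478).
So the stationary probability of state IV is 0.3410.

0.3410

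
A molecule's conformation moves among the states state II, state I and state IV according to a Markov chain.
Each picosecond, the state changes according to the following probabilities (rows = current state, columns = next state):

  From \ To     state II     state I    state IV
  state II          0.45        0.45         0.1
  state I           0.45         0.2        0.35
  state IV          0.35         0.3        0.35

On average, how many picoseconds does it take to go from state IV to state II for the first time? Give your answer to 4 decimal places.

Let t(s) be the expected number of picoseconds to first reach state II from state s, with t(state II) = 0. Conditioning on the first picosecond:
t(state I) = 1 + 0.2·t(state I) + 0.35·t(state IV)
t(state IV) = 1 + 0.3·t(state I) + 0.35·t(state IV)
Solving: t(state I) = 2.4096, t(state IV) = 2.6506.
Expected picoseconds from state IV to state II: 2.6506.

2.6506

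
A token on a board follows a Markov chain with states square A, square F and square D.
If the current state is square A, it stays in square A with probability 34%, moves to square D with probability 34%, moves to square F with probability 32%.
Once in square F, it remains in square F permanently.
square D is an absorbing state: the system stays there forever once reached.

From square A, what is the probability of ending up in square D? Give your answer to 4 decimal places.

0.5152

Let h(s) be the probability of absorption at square D starting from transient state s. Then h(square D) = 1 and h(square F) = 0. By first-step analysis:
h(square A) = 0.34·h(square A) + 0.32·0 + 0.34·1
Solving: h(square A) = 0.5152.
Starting from square A, the probability is 0.5152.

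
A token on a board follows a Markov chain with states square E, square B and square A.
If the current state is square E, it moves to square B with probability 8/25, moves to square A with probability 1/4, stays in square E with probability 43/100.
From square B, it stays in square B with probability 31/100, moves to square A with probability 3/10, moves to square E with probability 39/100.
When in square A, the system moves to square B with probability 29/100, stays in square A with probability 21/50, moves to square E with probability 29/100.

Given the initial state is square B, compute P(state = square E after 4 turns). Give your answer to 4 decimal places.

0.3730

Propagate the distribution vector 4 turns from square B.
After 0 turns: (0.0000, 1.0000, 0.0000)
After 1 turn: (0.3900, 0.3100, 0.3000)
After 2 turns: (0.3756, 0.3079, 0.3165)
After 3 turns: (0.3734, 0.3074, 0.3192)
After 4 turns: (0.3730, 0.3073, 0.3196)
P(in square E after 4 turns) = 0.3730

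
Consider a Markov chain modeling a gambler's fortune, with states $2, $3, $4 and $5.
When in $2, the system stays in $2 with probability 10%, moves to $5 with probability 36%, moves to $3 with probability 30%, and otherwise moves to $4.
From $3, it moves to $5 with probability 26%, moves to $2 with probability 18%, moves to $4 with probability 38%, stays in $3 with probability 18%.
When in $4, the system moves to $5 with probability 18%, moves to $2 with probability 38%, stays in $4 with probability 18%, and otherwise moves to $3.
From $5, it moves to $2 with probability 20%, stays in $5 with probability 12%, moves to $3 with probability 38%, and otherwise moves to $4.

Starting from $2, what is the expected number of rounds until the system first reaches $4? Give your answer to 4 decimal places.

3.3761

Let t(s) be the expected number of rounds to first reach $4 from state s, with t($4) = 0. Conditioning on the first round:
t($2) = 1 + 0.1·t($2) + 0.3·t($3) + 0.36·t($5)
t($3) = 1 + 0.18·t($2) + 0.18·t($3) + 0.26·t($5)
t($5) = 1 + 0.2·t($2) + 0.38·t($3) + 0.12·t($5)
Solving: t($2) = 3.3761, t($3) = 2.9710, t($5) = 3.1866.
Expected rounds from $2 to $4: 3.3761.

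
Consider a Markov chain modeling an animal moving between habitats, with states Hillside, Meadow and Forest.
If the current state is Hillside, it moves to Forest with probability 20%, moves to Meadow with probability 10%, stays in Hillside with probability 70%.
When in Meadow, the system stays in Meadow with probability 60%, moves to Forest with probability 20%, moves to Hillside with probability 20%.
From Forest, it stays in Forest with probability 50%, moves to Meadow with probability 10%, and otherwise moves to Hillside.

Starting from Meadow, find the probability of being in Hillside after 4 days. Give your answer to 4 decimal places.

Propagate the distribution vector 4 days from Meadow.
After 0 days: (0.0000, 1.0000, 0.0000)
After 1 day: (0.2000, 0.6000, 0.2000)
After 2 days: (0.3400, 0.4000, 0.2600)
After 3 days: (0.4220, 0.3000, 0.2780)
After 4 days: (0.4666, 0.2500, 0.2834)
P(in Hillside after 4 days) = 0.4666

0.4666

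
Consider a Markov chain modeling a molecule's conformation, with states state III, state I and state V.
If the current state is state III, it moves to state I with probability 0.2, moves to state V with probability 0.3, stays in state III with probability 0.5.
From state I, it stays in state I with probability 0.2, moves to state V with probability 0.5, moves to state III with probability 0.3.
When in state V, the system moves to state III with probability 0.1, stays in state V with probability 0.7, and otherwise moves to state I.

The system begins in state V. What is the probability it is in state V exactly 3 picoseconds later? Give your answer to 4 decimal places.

0.5880

Propagate the distribution vector 3 picoseconds from state V.
After 0 picoseconds: (0.0000, 0.0000, 1.0000)
After 1 picosecond: (0.1000, 0.2000, 0.7000)
After 2 picoseconds: (0.1800, 0.2000, 0.6200)
After 3 picoseconds: (0.2120, 0.2000, 0.5880)
P(in state V after 3 picoseconds) = 0.5880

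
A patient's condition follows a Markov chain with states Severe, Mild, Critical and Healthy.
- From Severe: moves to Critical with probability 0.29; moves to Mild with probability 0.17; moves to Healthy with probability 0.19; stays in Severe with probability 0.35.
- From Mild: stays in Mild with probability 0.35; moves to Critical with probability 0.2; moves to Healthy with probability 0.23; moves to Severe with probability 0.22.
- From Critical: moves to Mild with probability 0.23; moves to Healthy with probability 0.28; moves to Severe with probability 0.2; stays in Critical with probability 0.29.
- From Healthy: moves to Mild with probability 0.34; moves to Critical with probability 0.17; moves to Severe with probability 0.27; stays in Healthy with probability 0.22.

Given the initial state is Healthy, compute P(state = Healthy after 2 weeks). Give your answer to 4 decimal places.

0.2255

Propagate the distribution vector 2 weeks from Healthy.
After 0 weeks: (0.0000, 0.0000, 0.0000, 1.0000)
After 1 week: (0.2700, 0.3400, 0.1700, 0.2200)
After 2 weeks: (0.2627, 0.2788, 0.2330, 0.2255)
P(in Healthy after 2 weeks) = 0.2255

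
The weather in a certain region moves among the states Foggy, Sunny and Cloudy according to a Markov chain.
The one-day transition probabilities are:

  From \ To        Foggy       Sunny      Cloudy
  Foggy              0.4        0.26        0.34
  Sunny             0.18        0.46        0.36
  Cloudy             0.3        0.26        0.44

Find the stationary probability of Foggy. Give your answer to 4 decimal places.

0.2900

Let the stationary distribution be π with π = πP and π_1 + π_2 + π_3 = 1.
π_1 = 0.4·π_1 + 0.18·π_2 + 0.3·π_3
π_2 = 0.26·π_1 + 0.46·π_2 + 0.26·π_3
Solving with the normalization constraint gives π = (0.2900, 0.3250, 0.3850).
So the stationary probability of Foggy is 0.2900.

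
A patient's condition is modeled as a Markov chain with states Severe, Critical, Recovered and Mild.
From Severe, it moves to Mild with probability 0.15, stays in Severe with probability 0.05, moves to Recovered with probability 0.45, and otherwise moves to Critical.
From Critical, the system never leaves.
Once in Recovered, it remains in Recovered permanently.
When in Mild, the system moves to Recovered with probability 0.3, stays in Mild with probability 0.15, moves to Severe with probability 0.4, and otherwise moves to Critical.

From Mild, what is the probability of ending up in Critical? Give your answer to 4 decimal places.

Let h(s) be the probability of absorption at Critical starting from transient state s. Then h(Critical) = 1 and h(Recovered) = 0. By first-step analysis:
h(Severe) = 0.05·h(Severe) + 0.35·1 + 0.45·0 + 0.15·h(Mild)
h(Mild) = 0.4·h(Severe) + 0.15·1 + 0.3·0 + 0.15·h(Mild)
Solving: h(Severe) = 0.4281, h(Mild) = 0.3779.
Starting from Mild, the probability is 0.3779.

0.3779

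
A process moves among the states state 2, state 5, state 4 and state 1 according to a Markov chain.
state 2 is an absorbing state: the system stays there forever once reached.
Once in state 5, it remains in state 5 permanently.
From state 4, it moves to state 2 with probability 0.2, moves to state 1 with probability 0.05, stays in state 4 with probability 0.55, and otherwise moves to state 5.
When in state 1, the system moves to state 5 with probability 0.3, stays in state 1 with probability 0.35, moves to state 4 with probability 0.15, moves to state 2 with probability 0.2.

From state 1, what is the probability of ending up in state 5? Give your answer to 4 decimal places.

0.5789

Let h(s) be the probability of absorption at state 5 starting from transient state s. Then h(state 5) = 1 and h(state 2) = 0. By first-step analysis:
h(state 4) = 0.2·0 + 0.2·1 + 0.55·h(state 4) + 0.05·h(state 1)
h(state 1) = 0.2·0 + 0.3·1 + 0.15·h(state 4) + 0.35·h(state 1)
Solving: h(state 4) = 0.5088, h(state 1) = 0.5789.
Starting from state 1, the probability is 0.5789.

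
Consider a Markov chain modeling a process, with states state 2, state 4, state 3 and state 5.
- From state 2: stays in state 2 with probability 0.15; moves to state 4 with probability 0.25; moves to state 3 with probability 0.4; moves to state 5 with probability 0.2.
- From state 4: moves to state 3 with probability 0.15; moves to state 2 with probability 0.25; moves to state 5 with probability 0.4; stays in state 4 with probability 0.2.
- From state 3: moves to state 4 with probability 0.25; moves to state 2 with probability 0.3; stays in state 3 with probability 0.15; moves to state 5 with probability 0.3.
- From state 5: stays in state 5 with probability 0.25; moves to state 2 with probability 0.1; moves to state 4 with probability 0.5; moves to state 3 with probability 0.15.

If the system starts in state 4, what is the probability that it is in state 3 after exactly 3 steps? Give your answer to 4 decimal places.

0.1931

Propagate the distribution vector 3 steps from state 4.
After 0 steps: (0.0000, 1.0000, 0.0000, 0.0000)
After 1 step: (0.2500, 0.2000, 0.1500, 0.4000)
After 2 steps: (0.1725, 0.3400, 0.2125, 0.2750)
After 3 steps: (0.2021, 0.3018, 0.1931, 0.3030)
P(in state 3 after 3 steps) = 0.1931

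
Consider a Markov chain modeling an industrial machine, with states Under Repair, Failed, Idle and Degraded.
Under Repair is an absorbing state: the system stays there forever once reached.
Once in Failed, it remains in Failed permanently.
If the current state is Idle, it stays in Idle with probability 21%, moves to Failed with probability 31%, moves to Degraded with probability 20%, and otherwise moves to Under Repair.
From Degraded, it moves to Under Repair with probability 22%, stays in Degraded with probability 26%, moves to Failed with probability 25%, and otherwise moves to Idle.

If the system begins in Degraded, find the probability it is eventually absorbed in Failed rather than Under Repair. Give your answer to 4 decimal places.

Let h(s) be the probability of absorption at Failed starting from transient state s. Then h(Failed) = 1 and h(Under Repair) = 0. By first-step analysis:
h(Idle) = 0.28·0 + 0.31·1 + 0.21·h(Idle) + 0.2·h(Degraded)
h(Degraded) = 0.22·0 + 0.25·1 + 0.27·h(Idle) + 0.26·h(Degraded)
Solving: h(Idle) = 0.5266, h(Degraded) = 0.5300.
Starting from Degraded, the probability is 0.5300.

0.5300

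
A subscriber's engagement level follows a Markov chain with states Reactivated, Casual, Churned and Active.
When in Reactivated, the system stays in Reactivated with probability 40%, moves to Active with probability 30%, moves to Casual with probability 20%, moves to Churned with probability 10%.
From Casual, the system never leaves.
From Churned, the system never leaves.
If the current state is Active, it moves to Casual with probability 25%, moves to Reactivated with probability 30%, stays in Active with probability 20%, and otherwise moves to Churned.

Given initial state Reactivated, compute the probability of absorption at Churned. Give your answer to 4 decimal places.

0.3974

Let h(s) be the probability of absorption at Churned starting from transient state s. Then h(Churned) = 1 and h(Casual) = 0. By first-step analysis:
h(Reactivated) = 0.4·h(Reactivated) + 0.2·0 + 0.1·1 + 0.3·h(Active)
h(Active) = 0.3·h(Reactivated) + 0.25·0 + 0.25·1 + 0.2·h(Active)
Solving: h(Reactivated) = 0.3974, h(Active) = 0.4615.
Starting from Reactivated, the probability is 0.3974.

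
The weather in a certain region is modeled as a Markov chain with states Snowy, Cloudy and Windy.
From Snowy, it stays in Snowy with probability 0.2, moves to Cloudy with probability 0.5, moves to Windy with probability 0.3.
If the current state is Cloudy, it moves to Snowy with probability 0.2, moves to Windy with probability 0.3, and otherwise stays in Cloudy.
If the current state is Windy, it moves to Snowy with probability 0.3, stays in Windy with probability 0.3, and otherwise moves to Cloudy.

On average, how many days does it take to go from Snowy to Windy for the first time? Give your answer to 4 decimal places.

Let t(s) be the expected number of days to first reach Windy from state s, with t(Windy) = 0. Conditioning on the first day:
t(Snowy) = 1 + 0.2·t(Snowy) + 0.5·t(Cloudy)
t(Cloudy) = 1 + 0.2·t(Snowy) + 0.5·t(Cloudy)
Solving: t(Snowy) = 3.3333, t(Cloudy) = 3.3333.
Expected days from Snowy to Windy: 3.3333.

3.3333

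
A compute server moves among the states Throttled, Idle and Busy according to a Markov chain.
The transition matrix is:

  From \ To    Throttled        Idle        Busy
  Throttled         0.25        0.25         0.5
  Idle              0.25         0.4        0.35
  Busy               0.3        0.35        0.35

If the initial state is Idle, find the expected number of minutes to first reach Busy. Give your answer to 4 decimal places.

Let t(s) be the expected number of minutes to first reach Busy from state s, with t(Busy) = 0. Conditioning on the first minute:
t(Throttled) = 1 + 0.25·t(Throttled) + 0.25·t(Idle)
t(Idle) = 1 + 0.25·t(Throttled) + 0.4·t(Idle)
Solving: t(Throttled) = 2.1935, t(Idle) = 2.5806.
Expected minutes from Idle to Busy: 2.5806.

2.5806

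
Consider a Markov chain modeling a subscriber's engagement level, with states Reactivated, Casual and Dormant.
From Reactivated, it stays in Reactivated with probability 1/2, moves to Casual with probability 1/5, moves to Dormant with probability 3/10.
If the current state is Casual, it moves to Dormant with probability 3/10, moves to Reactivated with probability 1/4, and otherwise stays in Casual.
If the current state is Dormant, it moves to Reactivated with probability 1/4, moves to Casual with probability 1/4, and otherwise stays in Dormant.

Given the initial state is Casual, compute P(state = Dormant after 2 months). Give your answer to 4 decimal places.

Sum over the intermediate state after 1 month:
P = P(Casual→Reactivated)·P(Reactivated→Dormant) + P(Casual→Casual)·P(Casual→Dormant) + P(Casual→Dormant)·P(Dormant→Dormant)
  = 0.25×0.3 + 0.45×0.3 + 0.3×0.5
  = 0.0750 + 0.1350 + 0.1500 = 0.3600

0.3600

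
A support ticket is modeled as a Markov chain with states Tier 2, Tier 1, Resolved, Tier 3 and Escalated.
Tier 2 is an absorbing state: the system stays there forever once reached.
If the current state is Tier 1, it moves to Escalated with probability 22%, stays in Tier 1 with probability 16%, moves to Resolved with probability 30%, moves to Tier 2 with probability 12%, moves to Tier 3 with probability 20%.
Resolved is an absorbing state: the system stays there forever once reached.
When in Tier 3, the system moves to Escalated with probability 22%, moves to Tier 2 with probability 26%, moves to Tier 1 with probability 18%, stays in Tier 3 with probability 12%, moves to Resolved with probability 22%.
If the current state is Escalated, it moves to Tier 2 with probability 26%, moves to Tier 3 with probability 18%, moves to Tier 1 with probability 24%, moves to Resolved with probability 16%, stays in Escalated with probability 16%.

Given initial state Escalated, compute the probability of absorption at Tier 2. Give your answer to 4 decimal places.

Let h(s) be the probability of absorption at Tier 2 starting from transient state s. Then h(Tier 2) = 1 and h(Resolved) = 0. By first-step analysis:
h(Tier 1) = 0.12·1 + 0.16·h(Tier 1) + 0.3·0 + 0.2·h(Tier 3) + 0.22·h(Escalated)
h(Tier 3) = 0.26·1 + 0.18·h(Tier 1) + 0.22·0 + 0.12·h(Tier 3) + 0.22·h(Escalated)
h(Escalated) = 0.26·1 + 0.24·h(Tier 1) + 0.16·0 + 0.18·h(Tier 3) + 0.16·h(Escalated)
Solving: h(Tier 1) = 0.4049, h(Tier 3) = 0.5120, h(Escalated) = 0.5349.
Starting from Escalated, the probability is 0.5349.

0.5349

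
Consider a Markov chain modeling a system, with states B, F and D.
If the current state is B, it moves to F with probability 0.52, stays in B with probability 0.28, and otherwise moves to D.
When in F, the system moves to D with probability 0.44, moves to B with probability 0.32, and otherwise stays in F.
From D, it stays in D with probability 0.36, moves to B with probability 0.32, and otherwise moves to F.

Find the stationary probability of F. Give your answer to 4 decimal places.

0.3533

Let the stationary distribution be π with π = πP and π_1 + π_2 + π_3 = 1.
π_1 = 0.28·π_1 + 0.32·π_2 + 0.32·π_3
π_2 = 0.52·π_1 + 0.24·π_2 + 0.32·π_3
Solving with the normalization constraint gives π = (0.3077, 0.3533, 0.3390).
So the stationary probability of F is 0.3533.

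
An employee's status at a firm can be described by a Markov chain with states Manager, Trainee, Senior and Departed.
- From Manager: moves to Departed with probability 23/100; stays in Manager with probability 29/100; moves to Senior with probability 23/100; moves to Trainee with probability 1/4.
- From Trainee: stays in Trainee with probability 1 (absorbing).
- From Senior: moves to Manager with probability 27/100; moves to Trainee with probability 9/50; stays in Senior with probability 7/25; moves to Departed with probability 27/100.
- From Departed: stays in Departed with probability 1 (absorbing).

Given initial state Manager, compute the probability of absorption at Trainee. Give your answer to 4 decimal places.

Let h(s) be the probability of absorption at Trainee starting from transient state s. Then h(Trainee) = 1 and h(Departed) = 0. By first-step analysis:
h(Manager) = 0.29·h(Manager) + 0.25·1 + 0.23·h(Senior) + 0.23·0
h(Senior) = 0.27·h(Manager) + 0.18·1 + 0.28·h(Senior) + 0.27·0
Solving: h(Manager) = 0.4930, h(Senior) = 0.4349.
Starting from Manager, the probability is 0.4930.

0.4930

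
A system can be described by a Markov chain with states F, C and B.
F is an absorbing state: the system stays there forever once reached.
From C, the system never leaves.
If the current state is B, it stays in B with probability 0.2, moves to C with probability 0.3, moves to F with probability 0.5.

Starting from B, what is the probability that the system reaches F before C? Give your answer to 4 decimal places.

0.6250

Let h(s) be the probability of absorption at F starting from transient state s. Then h(F) = 1 and h(C) = 0. By first-step analysis:
h(B) = 0.5·1 + 0.3·0 + 0.2·h(B)
Solving: h(B) = 0.6250.
Starting from B, the probability is 0.6250.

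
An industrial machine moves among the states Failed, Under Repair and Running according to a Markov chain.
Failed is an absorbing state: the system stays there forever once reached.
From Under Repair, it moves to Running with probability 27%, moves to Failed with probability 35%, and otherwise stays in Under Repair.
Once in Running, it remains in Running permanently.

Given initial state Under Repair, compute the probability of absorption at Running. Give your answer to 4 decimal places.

0.4355

Let h(s) be the probability of absorption at Running starting from transient state s. Then h(Running) = 1 and h(Failed) = 0. By first-step analysis:
h(Under Repair) = 0.35·0 + 0.38·h(Under Repair) + 0.27·1
Solving: h(Under Repair) = 0.4355.
Starting from Under Repair, the probability is 0.4355.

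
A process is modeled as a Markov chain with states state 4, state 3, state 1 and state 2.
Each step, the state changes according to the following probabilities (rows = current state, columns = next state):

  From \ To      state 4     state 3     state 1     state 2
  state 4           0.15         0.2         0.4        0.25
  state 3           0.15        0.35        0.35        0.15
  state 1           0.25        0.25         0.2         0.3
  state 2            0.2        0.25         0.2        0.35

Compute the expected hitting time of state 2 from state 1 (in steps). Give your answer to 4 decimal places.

Let t(s) be the expected number of steps to first reach state 2 from state s, with t(state 2) = 0. Conditioning on the first step:
t(state 4) = 1 + 0.15·t(state 4) + 0.2·t(state 3) + 0.4·t(state 1)
t(state 3) = 1 + 0.15·t(state 4) + 0.35·t(state 3) + 0.35·t(state 1)
t(state 1) = 1 + 0.25·t(state 4) + 0.25·t(state 3) + 0.2·t(state 1)
Solving: t(state 4) = 4.1544, t(state 3) = 4.6521, t(state 1) = 4.0020.
Expected steps from state 1 to state 2: 4.0020.

4.0020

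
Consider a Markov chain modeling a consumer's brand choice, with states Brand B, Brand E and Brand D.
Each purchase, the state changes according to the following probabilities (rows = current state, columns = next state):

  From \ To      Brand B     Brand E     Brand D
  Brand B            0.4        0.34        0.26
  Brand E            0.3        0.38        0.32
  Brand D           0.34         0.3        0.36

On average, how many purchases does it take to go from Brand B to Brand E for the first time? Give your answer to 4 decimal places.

3.0447

Let t(s) be the expected number of purchases to first reach Brand E from state s, with t(Brand E) = 0. Conditioning on the first purchase:
t(Brand B) = 1 + 0.4·t(Brand B) + 0.26·t(Brand D)
t(Brand D) = 1 + 0.34·t(Brand B) + 0.36·t(Brand D)
Solving: t(Brand B) = 3.0447, t(Brand D) = 3.1800.
Expected purchases from Brand B to Brand E: 3.0447.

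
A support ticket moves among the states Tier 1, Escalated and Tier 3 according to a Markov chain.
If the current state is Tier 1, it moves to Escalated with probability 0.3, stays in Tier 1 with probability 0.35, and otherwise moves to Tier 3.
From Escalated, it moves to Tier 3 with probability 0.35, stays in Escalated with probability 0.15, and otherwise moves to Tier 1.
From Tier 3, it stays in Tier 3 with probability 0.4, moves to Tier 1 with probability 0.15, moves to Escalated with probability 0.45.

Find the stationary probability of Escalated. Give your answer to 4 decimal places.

0.3089

Let the stationary distribution be π with π = πP and π_1 + π_2 + π_3 = 1.
π_1 = 0.35·π_1 + 0.5·π_2 + 0.15·π_3
π_2 = 0.3·π_1 + 0.15·π_2 + 0.45·π_3
Solving with the normalization constraint gives π = (0.3227, 0.3089, 0.3684).
So the stationary probability of Escalated is 0.3089.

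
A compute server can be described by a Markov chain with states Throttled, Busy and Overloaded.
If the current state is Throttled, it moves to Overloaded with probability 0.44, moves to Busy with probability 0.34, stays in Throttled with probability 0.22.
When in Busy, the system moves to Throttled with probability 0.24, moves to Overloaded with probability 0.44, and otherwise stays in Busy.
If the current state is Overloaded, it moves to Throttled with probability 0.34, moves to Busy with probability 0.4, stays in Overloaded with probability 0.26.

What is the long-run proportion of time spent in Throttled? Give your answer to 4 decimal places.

Let the stationary distribution be π with π = πP and π_1 + π_2 + π_3 = 1.
π_1 = 0.22·π_1 + 0.24·π_2 + 0.34·π_3
π_2 = 0.34·π_1 + 0.32·π_2 + 0.4·π_3
Solving with the normalization constraint gives π = (0.2719, 0.3553, 0.3729).
So the stationary probability of Throttled is 0.2719.

0.2719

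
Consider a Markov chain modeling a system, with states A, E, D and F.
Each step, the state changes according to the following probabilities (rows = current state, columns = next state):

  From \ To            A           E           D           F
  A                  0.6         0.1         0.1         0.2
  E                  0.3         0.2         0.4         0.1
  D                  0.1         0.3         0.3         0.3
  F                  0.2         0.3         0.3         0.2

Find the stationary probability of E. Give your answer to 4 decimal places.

0.2134

Let the stationary distribution be π with π = πP and π_1 + π_2 + π_3 + π_4 = 1.
π_1 = 0.6·π_1 + 0.3·π_2 + 0.1·π_3 + 0.2·π_4
π_2 = 0.1·π_1 + 0.2·π_2 + 0.3·π_3 + 0.3·π_4
π_3 = 0.1·π_1 + 0.4·π_2 + 0.3·π_3 + 0.3·π_4
Solving with the normalization constraint gives π = (0.3262, 0.2134, 0.2561, 0.2043).
So the stationary probability of E is 0.2134.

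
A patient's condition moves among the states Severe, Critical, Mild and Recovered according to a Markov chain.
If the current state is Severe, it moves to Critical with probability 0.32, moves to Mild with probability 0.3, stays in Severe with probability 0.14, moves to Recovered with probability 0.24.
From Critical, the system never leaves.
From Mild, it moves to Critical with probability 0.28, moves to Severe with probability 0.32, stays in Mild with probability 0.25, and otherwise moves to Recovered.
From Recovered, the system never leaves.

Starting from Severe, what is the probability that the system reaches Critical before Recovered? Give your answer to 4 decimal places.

0.5902

Let h(s) be the probability of absorption at Critical starting from transient state s. Then h(Critical) = 1 and h(Recovered) = 0. By first-step analysis:
h(Severe) = 0.14·h(Severe) + 0.32·1 + 0.3·h(Mild) + 0.24·0
h(Mild) = 0.32·h(Severe) + 0.28·1 + 0.25·h(Mild) + 0.15·0
Solving: h(Severe) = 0.5902, h(Mild) = 0.6251.
Starting from Severe, the probability is 0.5902.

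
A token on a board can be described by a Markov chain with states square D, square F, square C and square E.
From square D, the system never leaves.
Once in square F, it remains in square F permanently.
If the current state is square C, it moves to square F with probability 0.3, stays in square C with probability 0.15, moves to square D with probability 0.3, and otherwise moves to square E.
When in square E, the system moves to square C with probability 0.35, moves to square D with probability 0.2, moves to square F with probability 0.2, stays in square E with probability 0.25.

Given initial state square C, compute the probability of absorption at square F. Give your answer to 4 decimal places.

Let h(s) be the probability of absorption at square F starting from transient state s. Then h(square F) = 1 and h(square D) = 0. By first-step analysis:
h(square C) = 0.3·0 + 0.3·1 + 0.15·h(square C) + 0.25·h(square E)
h(square E) = 0.2·0 + 0.2·1 + 0.35·h(square C) + 0.25·h(square E)
Solving: h(square C) = 0.5000, h(square E) = 0.5000.
Starting from square C, the probability is 0.5000.

0.5000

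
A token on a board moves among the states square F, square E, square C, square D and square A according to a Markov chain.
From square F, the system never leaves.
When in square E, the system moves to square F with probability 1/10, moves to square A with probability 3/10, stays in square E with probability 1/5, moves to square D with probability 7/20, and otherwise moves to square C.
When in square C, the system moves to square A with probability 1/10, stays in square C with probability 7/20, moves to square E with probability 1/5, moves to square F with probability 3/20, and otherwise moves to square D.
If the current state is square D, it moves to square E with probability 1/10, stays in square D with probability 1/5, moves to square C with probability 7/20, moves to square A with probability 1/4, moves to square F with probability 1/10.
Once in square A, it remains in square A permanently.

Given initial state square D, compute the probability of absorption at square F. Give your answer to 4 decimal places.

0.3531

Let h(s) be the probability of absorption at square F starting from transient state s. Then h(square F) = 1 and h(square A) = 0. By first-step analysis:
h(square E) = 0.1·1 + 0.2·h(square E) + 0.05·h(square C) + 0.35·h(square D) + 0.3·0
h(square C) = 0.15·1 + 0.2·h(square E) + 0.35·h(square C) + 0.2·h(square D) + 0.1·0
h(square D) = 0.1·1 + 0.1·h(square E) + 0.35·h(square C) + 0.2·h(square D) + 0.25·0
Solving: h(square E) = 0.3066, h(square C) = 0.4337, h(square D) = 0.3531.
Starting from square D, the probability is 0.3531.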